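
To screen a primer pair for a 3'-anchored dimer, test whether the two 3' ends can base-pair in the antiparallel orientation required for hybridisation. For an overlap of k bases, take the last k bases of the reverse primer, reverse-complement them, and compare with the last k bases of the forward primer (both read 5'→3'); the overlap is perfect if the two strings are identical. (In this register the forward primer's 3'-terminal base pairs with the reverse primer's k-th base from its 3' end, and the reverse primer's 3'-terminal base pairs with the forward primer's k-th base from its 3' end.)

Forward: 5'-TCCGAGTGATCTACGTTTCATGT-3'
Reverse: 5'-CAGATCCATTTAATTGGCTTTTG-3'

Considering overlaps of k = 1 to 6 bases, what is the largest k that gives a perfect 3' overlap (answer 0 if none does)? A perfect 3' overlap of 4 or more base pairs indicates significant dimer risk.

Last 6 bases (5'→3') — forward …TCATGT, reverse …CTTTTG.
Reverse complement of the reverse primer's last 6 bases: CAAAAG; its first k bases are the reverse complement of the reverse primer's last k bases, so a perfect k-base overlap needs the forward primer's last k bases to equal them.
Comparing (forward last k vs required): k=1: T vs C ✗; k=2: GT vs CA ✗; k=3: TGT vs CAA ✗; k=4: ATGT vs CAAA ✗; k=5: CATGT vs CAAAA ✗; k=6: TCATGT vs CAAAAG ✗.
No overlap length from 1 to 6 is perfect, so the longest perfect 3' overlap is 0.

Longest perfect overlap: 0 complementary base pairs; below the dimer-risk threshold (threshold 4).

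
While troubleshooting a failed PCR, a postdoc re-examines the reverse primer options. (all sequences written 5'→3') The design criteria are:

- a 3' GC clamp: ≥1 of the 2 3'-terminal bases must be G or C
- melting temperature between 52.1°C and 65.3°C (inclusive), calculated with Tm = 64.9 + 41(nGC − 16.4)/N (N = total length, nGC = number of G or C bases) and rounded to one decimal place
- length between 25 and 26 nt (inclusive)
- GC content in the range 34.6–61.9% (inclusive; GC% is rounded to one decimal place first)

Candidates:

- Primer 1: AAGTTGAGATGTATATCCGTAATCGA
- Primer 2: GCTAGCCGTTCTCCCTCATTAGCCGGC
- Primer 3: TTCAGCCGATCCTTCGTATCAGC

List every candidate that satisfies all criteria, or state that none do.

Primer 1 (26 nt, A=9 T=8 G=6 C=3): 3' end GA has 1 G/C ✓; Tm = 64.9 + 41·(9 − 16.4)/26 = 53.2°C ✓; length 26 ✓; GC 9/26 = 34.6% ✓ — passes.
Primer 2 (27 nt, A=3 T=7 G=6 C=11): 3' end GC has 2 G/C ✓; Tm = 64.9 + 41·(17 − 16.4)/27 = 65.8°C, outside 52.1–65.3°C ✗; length 27, outside 25–26 ✗; GC 17/27 = 63.0%, outside 34.6–61.9% ✗ — fails.
Primer 3 (23 nt, A=4 T=7 G=4 C=8): 3' end GC has 2 G/C ✓; Tm = 64.9 + 41·(12 − 16.4)/23 = 57.1°C ✓; length 23, outside 25–26 ✗; GC 12/23 = 52.2% ✓ — fails.

Primer 1 only.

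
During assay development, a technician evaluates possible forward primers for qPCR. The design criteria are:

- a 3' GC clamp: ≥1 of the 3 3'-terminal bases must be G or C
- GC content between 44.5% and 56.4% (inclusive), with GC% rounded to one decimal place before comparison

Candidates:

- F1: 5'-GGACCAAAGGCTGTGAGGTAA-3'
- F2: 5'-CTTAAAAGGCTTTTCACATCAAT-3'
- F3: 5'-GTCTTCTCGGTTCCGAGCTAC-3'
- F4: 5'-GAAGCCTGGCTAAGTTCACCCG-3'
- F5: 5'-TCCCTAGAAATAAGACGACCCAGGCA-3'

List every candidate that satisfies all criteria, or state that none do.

F5 only.

F1 (21 nt, A=7 T=3 G=8 C=3): 3' end TAA has 0 G/C, need ≥1 ✗; GC 11/21 = 52.4% ✓ — fails.
F2 (23 nt, A=8 T=8 G=2 C=5): 3' end AAT has 0 G/C, need ≥1 ✗; GC 7/23 = 30.4%, outside 44.5–56.4% ✗ — fails.
F3 (21 nt, A=2 T=7 G=5 C=7): 3' end TAC has 1 G/C ✓; GC 12/21 = 57.1%, outside 44.5–56.4% ✗ — fails.
F4 (22 nt, A=5 T=4 G=6 C=7): 3' end CCG has 3 G/C ✓; GC 13/22 = 59.1%, outside 44.5–56.4% ✗ — fails.
F5 (26 nt, A=10 T=3 G=5 C=8): 3' end GCA has 2 G/C ✓; GC 13/26 = 50.0% ✓ — passes.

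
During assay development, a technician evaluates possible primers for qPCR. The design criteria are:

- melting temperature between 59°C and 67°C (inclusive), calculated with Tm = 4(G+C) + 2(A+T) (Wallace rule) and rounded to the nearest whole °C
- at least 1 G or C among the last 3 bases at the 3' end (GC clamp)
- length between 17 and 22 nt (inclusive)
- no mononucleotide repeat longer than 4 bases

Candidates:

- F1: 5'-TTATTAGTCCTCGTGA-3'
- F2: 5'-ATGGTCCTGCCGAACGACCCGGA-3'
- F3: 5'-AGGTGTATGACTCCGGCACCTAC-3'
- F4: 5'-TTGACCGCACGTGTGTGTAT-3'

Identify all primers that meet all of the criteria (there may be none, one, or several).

F1 (16 nt, A=3 T=7 G=3 C=3): Tm = 2·10 + 4·6 = 44°C, outside 59–67°C ✗; 3' end TGA has 1 G/C ✓; length 16, outside 17–22 ✗; longest run = 2 ✓ — fails.
F2 (23 nt, A=5 T=3 G=7 C=8): Tm = 2·8 + 4·15 = 76°C, outside 59–67°C ✗; 3' end GGA has 2 G/C ✓; length 23, outside 17–22 ✗; longest run = 3 ✓ — fails.
F3 (23 nt, A=5 T=5 G=6 C=7): Tm = 2·10 + 4·13 = 72°C, outside 59–67°C ✗; 3' end TAC has 1 G/C ✓; length 23, outside 17–22 ✗; longest run = 2 ✓ — fails.
F4 (20 nt, A=3 T=7 G=6 C=4): Tm = 2·10 + 4·10 = 60°C ✓; 3' end TAT has 0 G/C, need ≥1 ✗; length 20 ✓; longest run = 2 ✓ — fails.

None of the candidates satisfy all criteria.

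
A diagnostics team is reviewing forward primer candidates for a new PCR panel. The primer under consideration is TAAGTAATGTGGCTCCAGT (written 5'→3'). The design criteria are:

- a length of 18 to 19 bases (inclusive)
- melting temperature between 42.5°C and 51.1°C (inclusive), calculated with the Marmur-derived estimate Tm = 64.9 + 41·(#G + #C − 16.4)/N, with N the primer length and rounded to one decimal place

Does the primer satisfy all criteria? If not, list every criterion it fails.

Meets all criteria.

Base counts: A=5, T=6, G=5, C=3 (length 19).
length: length 19 ✓
Tm: Tm = 64.9 + 41·(8 − 16.4)/19 = 46.8°C ✓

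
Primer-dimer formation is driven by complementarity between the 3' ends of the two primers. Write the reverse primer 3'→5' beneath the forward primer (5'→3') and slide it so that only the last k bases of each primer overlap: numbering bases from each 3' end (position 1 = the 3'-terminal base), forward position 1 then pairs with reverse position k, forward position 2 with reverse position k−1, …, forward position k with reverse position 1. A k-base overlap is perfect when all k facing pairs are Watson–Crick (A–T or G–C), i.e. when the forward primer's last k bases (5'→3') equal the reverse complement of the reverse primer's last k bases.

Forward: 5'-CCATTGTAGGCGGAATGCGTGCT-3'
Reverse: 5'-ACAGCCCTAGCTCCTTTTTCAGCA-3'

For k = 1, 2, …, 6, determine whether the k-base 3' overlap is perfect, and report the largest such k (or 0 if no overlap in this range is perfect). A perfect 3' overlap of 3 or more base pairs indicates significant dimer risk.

Longest perfect overlap: 4 complementary base pairs; significant dimer risk (threshold 3).

Last 6 bases (5'→3') — forward …CGTGCT, reverse …TCAGCA.
Reverse complement of the reverse primer's last 6 bases: TGCTGA; its first k bases are the reverse complement of the reverse primer's last k bases, so a perfect k-base overlap needs the forward primer's last k bases to equal them.
Comparing (forward last k vs required): k=1: T vs T ✓; k=2: CT vs TG ✗; k=3: GCT vs TGC ✗; k=4: TGCT vs TGCT ✓; k=5: GTGCT vs TGCTG ✗; k=6: CGTGCT vs TGCTGA ✗.
Perfect overlaps at k = 1, 4; the largest is 4.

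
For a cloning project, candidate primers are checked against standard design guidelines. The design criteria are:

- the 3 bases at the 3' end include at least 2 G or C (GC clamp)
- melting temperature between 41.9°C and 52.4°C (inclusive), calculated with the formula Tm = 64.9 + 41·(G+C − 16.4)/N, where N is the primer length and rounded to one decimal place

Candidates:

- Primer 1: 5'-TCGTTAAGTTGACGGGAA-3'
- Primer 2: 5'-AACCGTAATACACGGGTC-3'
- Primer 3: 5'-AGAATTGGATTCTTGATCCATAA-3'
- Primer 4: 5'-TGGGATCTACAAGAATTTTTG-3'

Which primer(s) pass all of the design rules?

Primer 2 only.

Primer 1 (18 nt, A=5 T=5 G=6 C=2): 3' end GAA has 1 G/C, need ≥2 ✗; Tm = 64.9 + 41·(8 − 16.4)/18 = 45.8°C ✓ — fails.
Primer 2 (18 nt, A=6 T=3 G=4 C=5): 3' end GTC has 2 G/C ✓; Tm = 64.9 + 41·(9 − 16.4)/18 = 48.0°C ✓ — passes.
Primer 3 (23 nt, A=8 T=8 G=4 C=3): 3' end TAA has 0 G/C, need ≥2 ✗; Tm = 64.9 + 41·(7 − 16.4)/23 = 48.1°C ✓ — fails.
Primer 4 (21 nt, A=6 T=8 G=5 C=2): 3' end TTG has 1 G/C, need ≥2 ✗; Tm = 64.9 + 41·(7 − 16.4)/21 = 46.5°C ✓ — fails.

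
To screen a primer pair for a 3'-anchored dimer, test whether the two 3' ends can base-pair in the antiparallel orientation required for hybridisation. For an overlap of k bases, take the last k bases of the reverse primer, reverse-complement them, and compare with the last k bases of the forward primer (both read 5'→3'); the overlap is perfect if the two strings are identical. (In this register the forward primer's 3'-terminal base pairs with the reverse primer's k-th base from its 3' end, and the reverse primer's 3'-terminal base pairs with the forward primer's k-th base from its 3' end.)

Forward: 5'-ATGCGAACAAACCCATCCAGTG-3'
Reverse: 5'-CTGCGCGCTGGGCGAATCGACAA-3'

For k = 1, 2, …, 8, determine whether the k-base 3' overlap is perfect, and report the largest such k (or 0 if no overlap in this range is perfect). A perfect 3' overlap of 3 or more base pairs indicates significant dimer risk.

Last 8 bases (5'→3') — forward …ATCCAGTG, reverse …ATCGACAA.
Reverse complement of the reverse primer's last 8 bases: TTGTCGAT; its first k bases are the reverse complement of the reverse primer's last k bases, so a perfect k-base overlap needs the forward primer's last k bases to equal them.
Comparing (forward last k vs required): k=1: G vs T ✗; k=2: TG vs TT ✗; k=3: GTG vs TTG ✗; k=4: AGTG vs TTGT ✗; k=5: CAGTG vs TTGTC ✗; k=6: CCAGTG vs TTGTCG ✗; k=7: TCCAGTG vs TTGTCGA ✗; k=8: ATCCAGTG vs TTGTCGAT ✗.
No overlap length from 1 to 8 is perfect, so the longest perfect 3' overlap is 0.

Longest perfect overlap: 0 complementary base pairs; below the dimer-risk threshold (threshold 3).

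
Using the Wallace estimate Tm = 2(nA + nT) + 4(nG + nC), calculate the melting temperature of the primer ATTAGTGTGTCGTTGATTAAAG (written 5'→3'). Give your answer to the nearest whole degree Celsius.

58°C

Base counts: A=6, T=9, G=6, C=1 (length 22).
Tm = 2·(6+9) + 4·(6+1) = 2·15 + 4·7 = 30 + 28 = 58°C.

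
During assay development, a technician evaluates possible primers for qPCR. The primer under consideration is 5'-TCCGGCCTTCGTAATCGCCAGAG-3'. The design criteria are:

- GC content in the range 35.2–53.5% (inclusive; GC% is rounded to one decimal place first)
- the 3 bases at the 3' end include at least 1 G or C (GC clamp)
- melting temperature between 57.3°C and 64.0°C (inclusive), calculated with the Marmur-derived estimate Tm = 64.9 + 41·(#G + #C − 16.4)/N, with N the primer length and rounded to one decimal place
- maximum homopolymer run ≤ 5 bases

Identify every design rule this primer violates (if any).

Base counts: A=4, T=5, G=6, C=8 (length 23).
GC content: GC 14/23 = 60.9%, outside 35.2–53.5% ✗
GC clamp: 3' end GAG has 2 G/C ✓
Tm: Tm = 64.9 + 41·(14 − 16.4)/23 = 60.6°C ✓
homopolymer run: longest run = 2 ✓

Fails: GC content.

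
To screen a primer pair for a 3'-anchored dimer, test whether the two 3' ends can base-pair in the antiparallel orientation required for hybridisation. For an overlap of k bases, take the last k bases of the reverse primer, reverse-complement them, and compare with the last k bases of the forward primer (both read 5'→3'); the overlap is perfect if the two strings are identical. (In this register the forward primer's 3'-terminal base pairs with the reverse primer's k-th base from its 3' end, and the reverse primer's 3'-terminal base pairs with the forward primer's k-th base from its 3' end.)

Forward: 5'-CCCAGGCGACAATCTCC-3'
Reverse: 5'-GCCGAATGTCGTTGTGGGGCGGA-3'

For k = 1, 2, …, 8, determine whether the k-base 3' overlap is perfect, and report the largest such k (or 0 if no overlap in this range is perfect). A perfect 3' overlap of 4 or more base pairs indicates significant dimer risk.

Last 8 bases (5'→3') — forward …CAATCTCC, reverse …GGGGCGGA.
Reverse complement of the reverse primer's last 8 bases: TCCGCCCC; its first k bases are the reverse complement of the reverse primer's last k bases, so a perfect k-base overlap needs the forward primer's last k bases to equal them.
Comparing (forward last k vs required): k=1: C vs T ✗; k=2: CC vs TC ✗; k=3: TCC vs TCC ✓; k=4: CTCC vs TCCG ✗; k=5: TCTCC vs TCCGC ✗; k=6: ATCTCC vs TCCGCC ✗; k=7: AATCTCC vs TCCGCCC ✗; k=8: CAATCTCC vs TCCGCCCC ✗.
Only k = 3 is perfect, so the longest perfect 3' overlap is 3.

Longest perfect overlap: 3 complementary base pairs; below the dimer-risk threshold (threshold 4).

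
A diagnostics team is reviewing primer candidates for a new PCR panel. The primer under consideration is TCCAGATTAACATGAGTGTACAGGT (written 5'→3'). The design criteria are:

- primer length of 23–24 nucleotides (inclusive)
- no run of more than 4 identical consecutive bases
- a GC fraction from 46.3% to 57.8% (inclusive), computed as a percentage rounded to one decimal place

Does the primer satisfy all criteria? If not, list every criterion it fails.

Base counts: A=8, T=7, G=6, C=4 (length 25).
length: length 25, outside 23–24 ✗
homopolymer run: longest run = 2 ✓
GC content: GC 10/25 = 40.0%, outside 46.3–57.8% ✗

Fails: length, GC content.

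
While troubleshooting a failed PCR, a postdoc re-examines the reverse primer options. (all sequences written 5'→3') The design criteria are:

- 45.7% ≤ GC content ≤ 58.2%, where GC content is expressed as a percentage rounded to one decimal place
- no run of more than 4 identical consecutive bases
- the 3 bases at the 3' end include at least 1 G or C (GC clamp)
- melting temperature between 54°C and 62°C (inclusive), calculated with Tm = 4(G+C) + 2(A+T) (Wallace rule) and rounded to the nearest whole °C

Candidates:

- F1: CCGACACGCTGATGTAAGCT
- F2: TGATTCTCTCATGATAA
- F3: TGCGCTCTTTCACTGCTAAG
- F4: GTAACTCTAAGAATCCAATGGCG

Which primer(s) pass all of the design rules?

F1 and F3.

F1 (20 nt, A=5 T=4 G=5 C=6): GC 11/20 = 55.0% ✓; longest run = 2 ✓; 3' end GCT has 2 G/C ✓; Tm = 2·9 + 4·11 = 62°C ✓ — passes.
F2 (17 nt, A=5 T=7 G=2 C=3): GC 5/17 = 29.4%, outside 45.7–58.2% ✗; longest run = 2 ✓; 3' end TAA has 0 G/C, need ≥1 ✗; Tm = 2·12 + 4·5 = 44°C, outside 54–62°C ✗ — fails.
F3 (20 nt, A=3 T=7 G=4 C=6): GC 10/20 = 50.0% ✓; longest run = 3 ✓; 3' end AAG has 1 G/C ✓; Tm = 2·10 + 4·10 = 60°C ✓ — passes.
F4 (23 nt, A=8 T=5 G=5 C=5): GC 10/23 = 43.5%, outside 45.7–58.2% ✗; longest run = 2 ✓; 3' end GCG has 3 G/C ✓; Tm = 2·13 + 4·10 = 66°C, outside 54–62°C ✗ — fails.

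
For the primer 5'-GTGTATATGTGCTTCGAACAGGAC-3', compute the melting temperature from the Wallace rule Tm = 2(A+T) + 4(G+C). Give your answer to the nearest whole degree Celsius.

70°C

Base counts: A=6, T=7, G=7, C=4 (length 24).
Tm = 2·(6+7) + 4·(7+4) = 2·13 + 4·11 = 26 + 44 = 70°C.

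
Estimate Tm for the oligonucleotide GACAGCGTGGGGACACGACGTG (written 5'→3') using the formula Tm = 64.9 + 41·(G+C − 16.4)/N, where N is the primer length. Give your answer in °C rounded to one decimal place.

62.3°C

Base counts: A=5, T=2, G=10, C=5; G+C = 15, N = 22.
Tm = 64.9 + 41·(15 − 16.4)/22 = 64.9 + -57.40/22 = 62.3°C.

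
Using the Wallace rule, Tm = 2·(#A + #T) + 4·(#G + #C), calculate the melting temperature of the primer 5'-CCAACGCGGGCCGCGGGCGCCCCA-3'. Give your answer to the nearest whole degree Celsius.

Base counts: A=3, T=0, G=9, C=12 (length 24).
Tm = 2·(3+0) + 4·(9+12) = 2·3 + 4·21 = 6 + 84 = 90°C.

90°C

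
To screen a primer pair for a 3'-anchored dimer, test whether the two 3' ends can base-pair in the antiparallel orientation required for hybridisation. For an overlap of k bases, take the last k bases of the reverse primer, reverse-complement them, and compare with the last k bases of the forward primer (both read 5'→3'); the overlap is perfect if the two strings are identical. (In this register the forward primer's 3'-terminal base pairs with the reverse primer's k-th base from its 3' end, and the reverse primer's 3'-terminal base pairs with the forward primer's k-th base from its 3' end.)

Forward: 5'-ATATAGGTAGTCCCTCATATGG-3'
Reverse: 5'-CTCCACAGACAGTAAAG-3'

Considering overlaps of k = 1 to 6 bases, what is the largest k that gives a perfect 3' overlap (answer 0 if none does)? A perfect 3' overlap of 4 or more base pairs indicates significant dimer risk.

Longest perfect overlap: 0 complementary base pairs; below the dimer-risk threshold (threshold 4).

Last 6 bases (5'→3') — forward …ATATGG, reverse …GTAAAG.
Reverse complement of the reverse primer's last 6 bases: CTTTAC; its first k bases are the reverse complement of the reverse primer's last k bases, so a perfect k-base overlap needs the forward primer's last k bases to equal them.
Comparing (forward last k vs required): k=1: G vs C ✗; k=2: GG vs CT ✗; k=3: TGG vs CTT ✗; k=4: ATGG vs CTTT ✗; k=5: TATGG vs CTTTA ✗; k=6: ATATGG vs CTTTAC ✗.
No overlap length from 1 to 6 is perfect, so the longest perfect 3' overlap is 0.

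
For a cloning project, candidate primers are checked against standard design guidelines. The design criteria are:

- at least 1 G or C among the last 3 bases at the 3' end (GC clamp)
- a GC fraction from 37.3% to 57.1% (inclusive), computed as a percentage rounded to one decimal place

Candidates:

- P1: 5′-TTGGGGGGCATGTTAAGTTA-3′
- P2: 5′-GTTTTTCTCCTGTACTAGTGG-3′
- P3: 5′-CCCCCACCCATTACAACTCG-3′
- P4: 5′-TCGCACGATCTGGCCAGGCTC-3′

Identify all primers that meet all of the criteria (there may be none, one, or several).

P1 (20 nt, A=4 T=7 G=8 C=1): 3' end TTA has 0 G/C, need ≥1 ✗; GC 9/20 = 45.0% ✓ — fails.
P2 (21 nt, A=2 T=10 G=5 C=4): 3' end TGG has 2 G/C ✓; GC 9/21 = 42.9% ✓ — passes.
P3 (20 nt, A=5 T=3 G=1 C=11): 3' end TCG has 2 G/C ✓; GC 12/20 = 60.0%, outside 37.3–57.1% ✗ — fails.
P4 (21 nt, A=3 T=4 G=6 C=8): 3' end CTC has 2 G/C ✓; GC 14/21 = 66.7%, outside 37.3–57.1% ✗ — fails.

P2 only.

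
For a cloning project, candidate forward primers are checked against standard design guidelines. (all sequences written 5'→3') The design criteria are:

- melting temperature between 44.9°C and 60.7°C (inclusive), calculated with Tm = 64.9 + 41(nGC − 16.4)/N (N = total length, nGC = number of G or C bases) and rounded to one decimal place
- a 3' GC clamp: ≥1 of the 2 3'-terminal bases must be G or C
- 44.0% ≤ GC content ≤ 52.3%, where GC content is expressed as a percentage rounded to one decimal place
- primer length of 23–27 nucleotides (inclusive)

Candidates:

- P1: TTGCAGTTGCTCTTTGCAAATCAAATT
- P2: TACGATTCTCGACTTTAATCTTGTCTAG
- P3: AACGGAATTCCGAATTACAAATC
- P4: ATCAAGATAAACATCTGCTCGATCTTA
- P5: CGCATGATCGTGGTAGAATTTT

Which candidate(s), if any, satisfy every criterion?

P1 (27 nt, A=7 T=11 G=4 C=5): Tm = 64.9 + 41·(9 − 16.4)/27 = 53.7°C ✓; 3' end TT has 0 G/C, need ≥1 ✗; GC 9/27 = 33.3%, outside 44.0–52.3% ✗; length 27 ✓ — fails.
P2 (28 nt, A=6 T=12 G=4 C=6): Tm = 64.9 + 41·(10 − 16.4)/28 = 55.5°C ✓; 3' end AG has 1 G/C ✓; GC 10/28 = 35.7%, outside 44.0–52.3% ✗; length 28, outside 23–27 ✗ — fails.
P3 (23 nt, A=10 T=5 G=3 C=5): Tm = 64.9 + 41·(8 − 16.4)/23 = 49.9°C ✓; 3' end TC has 1 G/C ✓; GC 8/23 = 34.8%, outside 44.0–52.3% ✗; length 23 ✓ — fails.
P4 (27 nt, A=10 T=8 G=3 C=6): Tm = 64.9 + 41·(9 − 16.4)/27 = 53.7°C ✓; 3' end TA has 0 G/C, need ≥1 ✗; GC 9/27 = 33.3%, outside 44.0–52.3% ✗; length 27 ✓ — fails.
P5 (22 nt, A=5 T=8 G=6 C=3): Tm = 64.9 + 41·(9 − 16.4)/22 = 51.1°C ✓; 3' end TT has 0 G/C, need ≥1 ✗; GC 9/22 = 40.9%, outside 44.0–52.3% ✗; length 22, outside 23–27 ✗ — fails.

None of the candidates satisfy all criteria.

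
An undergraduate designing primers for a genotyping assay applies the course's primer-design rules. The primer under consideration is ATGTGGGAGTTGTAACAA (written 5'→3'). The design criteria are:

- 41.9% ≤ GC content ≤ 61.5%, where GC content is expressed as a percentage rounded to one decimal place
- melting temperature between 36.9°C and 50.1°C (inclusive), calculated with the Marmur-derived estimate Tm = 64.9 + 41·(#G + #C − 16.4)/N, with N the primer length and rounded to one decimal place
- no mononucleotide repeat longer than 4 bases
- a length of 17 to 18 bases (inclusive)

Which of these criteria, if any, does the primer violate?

Fails: GC content.

Base counts: A=6, T=5, G=6, C=1 (length 18).
GC content: GC 7/18 = 38.9%, outside 41.9–61.5% ✗
Tm: Tm = 64.9 + 41·(7 − 16.4)/18 = 43.5°C ✓
homopolymer run: longest run = 3 ✓
length: length 18 ✓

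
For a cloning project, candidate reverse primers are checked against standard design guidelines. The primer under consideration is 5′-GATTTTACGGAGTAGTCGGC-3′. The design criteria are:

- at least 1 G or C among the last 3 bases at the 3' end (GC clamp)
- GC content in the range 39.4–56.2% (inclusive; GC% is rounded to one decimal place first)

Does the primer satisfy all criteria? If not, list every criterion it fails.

Base counts: A=4, T=6, G=7, C=3 (length 20).
GC clamp: 3' end GGC has 3 G/C ✓
GC content: GC 10/20 = 50.0% ✓

Meets all criteria.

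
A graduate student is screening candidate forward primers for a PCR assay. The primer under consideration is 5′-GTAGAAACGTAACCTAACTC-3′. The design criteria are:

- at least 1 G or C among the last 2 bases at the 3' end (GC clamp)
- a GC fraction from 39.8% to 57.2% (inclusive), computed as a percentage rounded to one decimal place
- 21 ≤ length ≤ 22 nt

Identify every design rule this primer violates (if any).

Base counts: A=8, T=4, G=3, C=5 (length 20).
GC clamp: 3' end TC has 1 G/C ✓
GC content: GC 8/20 = 40.0% ✓
length: length 20, outside 21–22 ✗

Fails: length.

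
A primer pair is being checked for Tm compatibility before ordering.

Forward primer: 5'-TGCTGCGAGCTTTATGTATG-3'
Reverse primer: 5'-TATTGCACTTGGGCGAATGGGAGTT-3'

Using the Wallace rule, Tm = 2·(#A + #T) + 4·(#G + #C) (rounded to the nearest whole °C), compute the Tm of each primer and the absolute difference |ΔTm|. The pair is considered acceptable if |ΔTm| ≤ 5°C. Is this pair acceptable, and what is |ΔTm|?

Forward: A=3 T=8 G=6 C=3 → Tm = 2·11 + 4·9 = 58°C.
Reverse: A=5 T=8 G=9 C=3 → Tm = 2·13 + 4·12 = 74°C.
|ΔTm| = |58 − 74| = 16°C, > 5°C.

|ΔTm| = 16°C; the pair is not acceptable.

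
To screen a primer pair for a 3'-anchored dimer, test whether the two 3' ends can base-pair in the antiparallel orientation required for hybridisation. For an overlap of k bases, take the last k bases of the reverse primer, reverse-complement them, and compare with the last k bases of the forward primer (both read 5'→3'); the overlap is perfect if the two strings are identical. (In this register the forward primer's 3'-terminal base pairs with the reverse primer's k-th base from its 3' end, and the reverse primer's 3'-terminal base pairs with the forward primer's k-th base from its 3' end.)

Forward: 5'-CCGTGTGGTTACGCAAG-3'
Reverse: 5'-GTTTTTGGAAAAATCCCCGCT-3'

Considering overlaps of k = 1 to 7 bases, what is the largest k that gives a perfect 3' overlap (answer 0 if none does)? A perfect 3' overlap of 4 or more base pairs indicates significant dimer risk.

Last 7 bases (5'→3') — forward …ACGCAAG, reverse …CCCCGCT.
Reverse complement of the reverse primer's last 7 bases: AGCGGGG; its first k bases are the reverse complement of the reverse primer's last k bases, so a perfect k-base overlap needs the forward primer's last k bases to equal them.
Comparing (forward last k vs required): k=1: G vs A ✗; k=2: AG vs AG ✓; k=3: AAG vs AGC ✗; k=4: CAAG vs AGCG ✗; k=5: GCAAG vs AGCGG ✗; k=6: CGCAAG vs AGCGGG ✗; k=7: ACGCAAG vs AGCGGGG ✗.
Only k = 2 is perfect, so the longest perfect 3' overlap is 2.

Longest perfect overlap: 2 complementary base pairs; below the dimer-risk threshold (threshold 4).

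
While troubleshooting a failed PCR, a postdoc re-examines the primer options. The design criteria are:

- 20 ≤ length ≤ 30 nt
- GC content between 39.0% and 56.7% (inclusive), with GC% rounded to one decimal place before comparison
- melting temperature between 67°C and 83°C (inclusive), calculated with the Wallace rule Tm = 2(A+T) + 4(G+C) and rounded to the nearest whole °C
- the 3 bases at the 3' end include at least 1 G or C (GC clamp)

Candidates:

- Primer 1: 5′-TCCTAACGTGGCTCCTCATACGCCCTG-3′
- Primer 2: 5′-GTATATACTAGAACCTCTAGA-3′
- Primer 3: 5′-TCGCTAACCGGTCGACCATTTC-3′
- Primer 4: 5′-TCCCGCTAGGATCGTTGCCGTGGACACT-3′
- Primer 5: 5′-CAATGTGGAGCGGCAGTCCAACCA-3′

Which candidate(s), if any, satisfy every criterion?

Primer 3 only.

Primer 1 (27 nt, A=4 T=7 G=5 C=11): length 27 ✓; GC 16/27 = 59.3%, outside 39.0–56.7% ✗; Tm = 2·11 + 4·16 = 86°C, outside 67–83°C ✗; 3' end CTG has 2 G/C ✓ — fails.
Primer 2 (21 nt, A=8 T=6 G=3 C=4): length 21 ✓; GC 7/21 = 33.3%, outside 39.0–56.7% ✗; Tm = 2·14 + 4·7 = 56°C, outside 67–83°C ✗; 3' end AGA has 1 G/C ✓ — fails.
Primer 3 (22 nt, A=4 T=6 G=4 C=8): length 22 ✓; GC 12/22 = 54.5% ✓; Tm = 2·10 + 4·12 = 68°C ✓; 3' end TTC has 1 G/C ✓ — passes.
Primer 4 (28 nt, A=4 T=7 G=8 C=9): length 28 ✓; GC 17/28 = 60.7%, outside 39.0–56.7% ✗; Tm = 2·11 + 4·17 = 90°C, outside 67–83°C ✗; 3' end ACT has 1 G/C ✓ — fails.
Primer 5 (24 nt, A=7 T=3 G=7 C=7): length 24 ✓; GC 14/24 = 58.3%, outside 39.0–56.7% ✗; Tm = 2·10 + 4·14 = 76°C ✓; 3' end CCA has 2 G/C ✓ — fails.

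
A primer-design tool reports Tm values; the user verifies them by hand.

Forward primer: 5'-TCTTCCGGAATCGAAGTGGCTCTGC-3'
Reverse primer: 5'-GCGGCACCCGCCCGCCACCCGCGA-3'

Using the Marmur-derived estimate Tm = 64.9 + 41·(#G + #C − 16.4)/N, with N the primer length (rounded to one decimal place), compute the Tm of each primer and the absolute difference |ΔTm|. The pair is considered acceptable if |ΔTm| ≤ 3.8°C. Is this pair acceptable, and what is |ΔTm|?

|ΔTm| = 11.8°C; the pair is not acceptable.

Forward: G+C = 14, N = 25 → Tm = 64.9 + 41·(14 − 16.4)/25 = 61.0°C.
Reverse: G+C = 21, N = 24 → Tm = 64.9 + 41·(21 − 16.4)/24 = 72.8°C.
|ΔTm| = |61.0 − 72.8| = 11.8°C, > 3.8°C.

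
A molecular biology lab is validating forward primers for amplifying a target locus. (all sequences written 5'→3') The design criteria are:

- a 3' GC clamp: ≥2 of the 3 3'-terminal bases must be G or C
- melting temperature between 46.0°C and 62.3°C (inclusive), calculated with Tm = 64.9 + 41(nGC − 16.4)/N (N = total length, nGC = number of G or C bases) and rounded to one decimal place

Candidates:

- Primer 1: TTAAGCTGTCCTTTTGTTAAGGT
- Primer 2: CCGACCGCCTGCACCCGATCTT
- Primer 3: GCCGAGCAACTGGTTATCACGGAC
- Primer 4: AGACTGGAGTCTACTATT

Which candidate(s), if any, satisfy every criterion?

Primer 1 and Primer 3.

Primer 1 (23 nt, A=4 T=11 G=5 C=3): 3' end GGT has 2 G/C ✓; Tm = 64.9 + 41·(8 − 16.4)/23 = 49.9°C ✓ — passes.
Primer 2 (22 nt, A=3 T=4 G=4 C=11): 3' end CTT has 1 G/C, need ≥2 ✗; Tm = 64.9 + 41·(15 − 16.4)/22 = 62.3°C ✓ — fails.
Primer 3 (24 nt, A=6 T=4 G=7 C=7): 3' end GAC has 2 G/C ✓; Tm = 64.9 + 41·(14 − 16.4)/24 = 60.8°C ✓ — passes.
Primer 4 (18 nt, A=5 T=6 G=4 C=3): 3' end ATT has 0 G/C, need ≥2 ✗; Tm = 64.9 + 41·(7 − 16.4)/18 = 43.5°C, outside 46.0–62.3°C ✗ — fails.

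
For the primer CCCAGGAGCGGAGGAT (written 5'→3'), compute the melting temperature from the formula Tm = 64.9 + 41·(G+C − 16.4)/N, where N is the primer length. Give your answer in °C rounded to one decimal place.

Base counts: A=4, T=1, G=7, C=4; G+C = 11, N = 16.
Tm = 64.9 + 41·(11 − 16.4)/16 = 64.9 + -221.40/16 = 51.1°C.

51.1°C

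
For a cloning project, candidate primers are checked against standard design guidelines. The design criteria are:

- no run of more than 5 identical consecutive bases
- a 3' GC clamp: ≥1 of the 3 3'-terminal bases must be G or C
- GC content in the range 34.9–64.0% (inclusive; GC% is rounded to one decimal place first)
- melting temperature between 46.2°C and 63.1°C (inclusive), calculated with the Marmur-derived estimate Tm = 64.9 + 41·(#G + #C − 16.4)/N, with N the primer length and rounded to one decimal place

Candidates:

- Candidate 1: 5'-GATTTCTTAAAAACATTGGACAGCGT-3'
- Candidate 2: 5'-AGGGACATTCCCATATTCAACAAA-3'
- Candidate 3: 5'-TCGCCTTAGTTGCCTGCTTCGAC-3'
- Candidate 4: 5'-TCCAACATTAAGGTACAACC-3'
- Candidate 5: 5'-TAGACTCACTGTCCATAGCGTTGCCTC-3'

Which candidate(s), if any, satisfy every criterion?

Candidate 3, Candidate 4 and Candidate 5.

Candidate 1 (26 nt, A=9 T=8 G=5 C=4): longest run = 5 ✓; 3' end CGT has 2 G/C ✓; GC 9/26 = 34.6%, outside 34.9–64.0% ✗; Tm = 64.9 + 41·(9 − 16.4)/26 = 53.2°C ✓ — fails.
Candidate 2 (24 nt, A=10 T=5 G=3 C=6): longest run = 3 ✓; 3' end AAA has 0 G/C, need ≥1 ✗; GC 9/24 = 37.5% ✓; Tm = 64.9 + 41·(9 − 16.4)/24 = 52.3°C ✓ — fails.
Candidate 3 (23 nt, A=2 T=8 G=5 C=8): longest run = 2 ✓; 3' end GAC has 2 G/C ✓; GC 13/23 = 56.5% ✓; Tm = 64.9 + 41·(13 − 16.4)/23 = 58.8°C ✓ — passes.
Candidate 4 (20 nt, A=8 T=4 G=2 C=6): longest run = 2 ✓; 3' end ACC has 2 G/C ✓; GC 8/20 = 40.0% ✓; Tm = 64.9 + 41·(8 − 16.4)/20 = 47.7°C ✓ — passes.
Candidate 5 (27 nt, A=5 T=8 G=5 C=9): longest run = 2 ✓; 3' end CTC has 2 G/C ✓; GC 14/27 = 51.9% ✓; Tm = 64.9 + 41·(14 − 16.4)/27 = 61.3°C ✓ — passes.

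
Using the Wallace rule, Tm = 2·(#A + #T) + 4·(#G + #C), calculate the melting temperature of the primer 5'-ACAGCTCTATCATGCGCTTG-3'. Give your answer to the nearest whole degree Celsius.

60°C

Base counts: A=4, T=6, G=4, C=6 (length 20).
Tm = 2·(4+6) + 4·(4+6) = 2·10 + 4·10 = 20 + 40 = 60°C.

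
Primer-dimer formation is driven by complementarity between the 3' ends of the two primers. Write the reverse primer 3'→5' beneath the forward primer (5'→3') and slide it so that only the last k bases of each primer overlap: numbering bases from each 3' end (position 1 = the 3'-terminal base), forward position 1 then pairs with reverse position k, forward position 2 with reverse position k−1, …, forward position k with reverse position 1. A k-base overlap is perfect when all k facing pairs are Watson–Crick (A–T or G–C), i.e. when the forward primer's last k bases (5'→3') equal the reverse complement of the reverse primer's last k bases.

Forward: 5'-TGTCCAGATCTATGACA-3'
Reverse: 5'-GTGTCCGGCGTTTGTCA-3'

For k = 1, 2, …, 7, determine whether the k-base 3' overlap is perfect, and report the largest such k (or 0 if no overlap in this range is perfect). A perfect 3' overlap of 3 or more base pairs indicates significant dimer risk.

Last 7 bases (5'→3') — forward …TATGACA, reverse …TTTGTCA.
Reverse complement of the reverse primer's last 7 bases: TGACAAA; its first k bases are the reverse complement of the reverse primer's last k bases, so a perfect k-base overlap needs the forward primer's last k bases to equal them.
Comparing (forward last k vs required): k=1: A vs T ✗; k=2: CA vs TG ✗; k=3: ACA vs TGA ✗; k=4: GACA vs TGAC ✗; k=5: TGACA vs TGACA ✓; k=6: ATGACA vs TGACAA ✗; k=7: TATGACA vs TGACAAA ✗.
Only k = 5 is perfect, so the longest perfect 3' overlap is 5.

Longest perfect overlap: 5 complementary base pairs; significant dimer risk (threshold 3).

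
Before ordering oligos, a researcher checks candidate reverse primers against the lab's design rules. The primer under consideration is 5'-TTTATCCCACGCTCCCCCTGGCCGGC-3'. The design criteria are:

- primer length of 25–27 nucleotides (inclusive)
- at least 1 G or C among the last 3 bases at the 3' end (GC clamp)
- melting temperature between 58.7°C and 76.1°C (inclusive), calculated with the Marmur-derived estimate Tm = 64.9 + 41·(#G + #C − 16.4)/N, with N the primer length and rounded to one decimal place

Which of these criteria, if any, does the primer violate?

Base counts: A=2, T=6, G=5, C=13 (length 26).
length: length 26 ✓
GC clamp: 3' end GGC has 3 G/C ✓
Tm: Tm = 64.9 + 41·(18 − 16.4)/26 = 67.4°C ✓

Meets all criteria.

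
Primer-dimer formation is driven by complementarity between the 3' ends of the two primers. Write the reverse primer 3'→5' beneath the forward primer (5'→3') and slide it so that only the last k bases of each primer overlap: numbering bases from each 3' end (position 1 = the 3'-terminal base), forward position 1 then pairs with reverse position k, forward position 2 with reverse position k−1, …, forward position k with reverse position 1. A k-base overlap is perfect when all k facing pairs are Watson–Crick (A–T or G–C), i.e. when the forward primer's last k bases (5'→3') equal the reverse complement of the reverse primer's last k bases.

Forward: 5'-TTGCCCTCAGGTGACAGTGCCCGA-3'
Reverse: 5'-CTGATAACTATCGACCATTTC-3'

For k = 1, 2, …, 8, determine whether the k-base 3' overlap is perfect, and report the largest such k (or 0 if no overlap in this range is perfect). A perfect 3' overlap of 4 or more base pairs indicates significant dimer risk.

Last 8 bases (5'→3') — forward …GTGCCCGA, reverse …ACCATTTC.
Reverse complement of the reverse primer's last 8 bases: GAAATGGT; its first k bases are the reverse complement of the reverse primer's last k bases, so a perfect k-base overlap needs the forward primer's last k bases to equal them.
Comparing (forward last k vs required): k=1: A vs G ✗; k=2: GA vs GA ✓; k=3: CGA vs GAA ✗; k=4: CCGA vs GAAA ✗; k=5: CCCGA vs GAAAT ✗; k=6: GCCCGA vs GAAATG ✗; k=7: TGCCCGA vs GAAATGG ✗; k=8: GTGCCCGA vs GAAATGGT ✗.
Only k = 2 is perfect, so the longest perfect 3' overlap is 2.

Longest perfect overlap: 2 complementary base pairs; below the dimer-risk threshold (threshold 4).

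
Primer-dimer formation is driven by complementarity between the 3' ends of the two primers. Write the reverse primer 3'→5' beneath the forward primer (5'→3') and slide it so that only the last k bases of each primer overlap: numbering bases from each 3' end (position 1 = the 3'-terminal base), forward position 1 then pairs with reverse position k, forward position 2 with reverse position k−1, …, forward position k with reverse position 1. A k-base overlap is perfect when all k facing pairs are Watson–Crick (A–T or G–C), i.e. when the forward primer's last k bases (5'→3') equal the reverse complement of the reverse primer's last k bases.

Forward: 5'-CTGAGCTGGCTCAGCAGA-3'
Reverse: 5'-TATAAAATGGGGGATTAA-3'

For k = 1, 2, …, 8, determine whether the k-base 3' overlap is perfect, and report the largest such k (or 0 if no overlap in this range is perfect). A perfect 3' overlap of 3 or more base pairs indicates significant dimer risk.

Last 8 bases (5'→3') — forward …TCAGCAGA, reverse …GGGATTAA.
Reverse complement of the reverse primer's last 8 bases: TTAATCCC; its first k bases are the reverse complement of the reverse primer's last k bases, so a perfect k-base overlap needs the forward primer's last k bases to equal them.
Comparing (forward last k vs required): k=1: A vs T ✗; k=2: GA vs TT ✗; k=3: AGA vs TTA ✗; k=4: CAGA vs TTAA ✗; k=5: GCAGA vs TTAAT ✗; k=6: AGCAGA vs TTAATC ✗; k=7: CAGCAGA vs TTAATCC ✗; k=8: TCAGCAGA vs TTAATCCC ✗.
No overlap length from 1 to 8 is perfect, so the longest perfect 3' overlap is 0.

Longest perfect overlap: 0 complementary base pairs; below the dimer-risk threshold (threshold 3).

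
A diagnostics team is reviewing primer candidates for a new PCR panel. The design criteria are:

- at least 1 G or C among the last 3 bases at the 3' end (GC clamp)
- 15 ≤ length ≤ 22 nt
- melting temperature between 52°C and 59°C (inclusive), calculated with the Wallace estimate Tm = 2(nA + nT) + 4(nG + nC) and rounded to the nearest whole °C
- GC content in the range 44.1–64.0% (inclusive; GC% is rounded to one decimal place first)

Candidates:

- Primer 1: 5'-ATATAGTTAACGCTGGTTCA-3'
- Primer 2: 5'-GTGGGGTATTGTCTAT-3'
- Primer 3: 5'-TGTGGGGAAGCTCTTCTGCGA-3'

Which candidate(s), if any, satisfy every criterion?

None of the candidates satisfy all criteria.

Primer 1 (20 nt, A=6 T=7 G=4 C=3): 3' end TCA has 1 G/C ✓; length 20 ✓; Tm = 2·13 + 4·7 = 54°C ✓; GC 7/20 = 35.0%, outside 44.1–64.0% ✗ — fails.
Primer 2 (16 nt, A=2 T=7 G=6 C=1): 3' end TAT has 0 G/C, need ≥1 ✗; length 16 ✓; Tm = 2·9 + 4·7 = 46°C, outside 52–59°C ✗; GC 7/16 = 43.8%, outside 44.1–64.0% ✗ — fails.
Primer 3 (21 nt, A=3 T=6 G=8 C=4): 3' end CGA has 2 G/C ✓; length 21 ✓; Tm = 2·9 + 4·12 = 66°C, outside 52–59°C ✗; GC 12/21 = 57.1% ✓ — fails.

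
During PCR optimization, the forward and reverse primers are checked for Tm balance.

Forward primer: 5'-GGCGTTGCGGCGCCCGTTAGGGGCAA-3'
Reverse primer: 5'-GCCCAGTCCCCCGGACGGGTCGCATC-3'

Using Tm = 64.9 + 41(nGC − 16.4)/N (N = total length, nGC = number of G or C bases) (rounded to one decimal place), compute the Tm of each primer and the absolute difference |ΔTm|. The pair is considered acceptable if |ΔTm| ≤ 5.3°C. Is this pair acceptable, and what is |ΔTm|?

|ΔTm| = 1.6°C; the pair is acceptable.

Forward: G+C = 19, N = 26 → Tm = 64.9 + 41·(19 − 16.4)/26 = 69.0°C.
Reverse: G+C = 20, N = 26 → Tm = 64.9 + 41·(20 − 16.4)/26 = 70.6°C.
|ΔTm| = |69.0 − 70.6| = 1.6°C, ≤ 5.3°C.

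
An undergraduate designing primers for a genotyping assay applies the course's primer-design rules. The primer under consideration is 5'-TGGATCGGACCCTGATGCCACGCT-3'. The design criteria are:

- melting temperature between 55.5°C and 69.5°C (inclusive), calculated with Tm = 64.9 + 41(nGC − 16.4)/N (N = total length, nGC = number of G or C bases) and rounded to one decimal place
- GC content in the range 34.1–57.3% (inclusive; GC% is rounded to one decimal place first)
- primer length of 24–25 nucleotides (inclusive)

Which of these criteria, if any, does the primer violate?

Base counts: A=4, T=5, G=7, C=8 (length 24).
Tm: Tm = 64.9 + 41·(15 − 16.4)/24 = 62.5°C ✓
GC content: GC 15/24 = 62.5%, outside 34.1–57.3% ✗
length: length 24 ✓

Fails: GC content.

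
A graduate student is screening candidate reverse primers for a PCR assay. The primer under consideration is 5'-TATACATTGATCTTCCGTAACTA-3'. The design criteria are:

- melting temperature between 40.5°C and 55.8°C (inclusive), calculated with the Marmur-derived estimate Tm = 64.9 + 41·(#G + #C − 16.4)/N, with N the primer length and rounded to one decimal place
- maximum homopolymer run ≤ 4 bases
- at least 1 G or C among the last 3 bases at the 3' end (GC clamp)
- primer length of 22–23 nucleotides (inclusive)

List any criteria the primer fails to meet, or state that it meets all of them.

Base counts: A=7, T=9, G=2, C=5 (length 23).
Tm: Tm = 64.9 + 41·(7 − 16.4)/23 = 48.1°C ✓
homopolymer run: longest run = 2 ✓
GC clamp: 3' end CTA has 1 G/C ✓
length: length 23 ✓

Meets all criteria.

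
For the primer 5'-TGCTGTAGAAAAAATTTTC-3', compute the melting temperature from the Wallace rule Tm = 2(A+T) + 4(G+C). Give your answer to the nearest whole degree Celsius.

Base counts: A=7, T=7, G=3, C=2 (length 19).
Tm = 2·(7+7) + 4·(3+2) = 2·14 + 4·5 = 28 + 20 = 48°C.

48°C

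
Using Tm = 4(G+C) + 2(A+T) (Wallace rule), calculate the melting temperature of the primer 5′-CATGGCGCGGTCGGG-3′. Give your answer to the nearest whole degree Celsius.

Base counts: A=1, T=2, G=8, C=4 (length 15).
Tm = 2·(1+2) + 4·(8+4) = 2·3 + 4·12 = 6 + 48 = 54°C.

54°C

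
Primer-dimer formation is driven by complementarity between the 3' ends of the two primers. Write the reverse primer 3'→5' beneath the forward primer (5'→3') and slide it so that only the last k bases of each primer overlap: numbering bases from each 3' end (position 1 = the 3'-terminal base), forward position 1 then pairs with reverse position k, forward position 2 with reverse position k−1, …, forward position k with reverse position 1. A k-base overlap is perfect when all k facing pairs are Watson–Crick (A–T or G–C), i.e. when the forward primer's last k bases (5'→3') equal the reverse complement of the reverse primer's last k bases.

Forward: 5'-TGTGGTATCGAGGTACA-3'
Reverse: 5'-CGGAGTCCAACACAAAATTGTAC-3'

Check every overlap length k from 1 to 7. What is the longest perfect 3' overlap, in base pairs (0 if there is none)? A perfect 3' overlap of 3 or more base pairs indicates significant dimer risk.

Longest perfect overlap: 5 complementary base pairs; significant dimer risk (threshold 3).

Last 7 bases (5'→3') — forward …AGGTACA, reverse …ATTGTAC.
Reverse complement of the reverse primer's last 7 bases: GTACAAT; its first k bases are the reverse complement of the reverse primer's last k bases, so a perfect k-base overlap needs the forward primer's last k bases to equal them.
Comparing (forward last k vs required): k=1: A vs G ✗; k=2: CA vs GT ✗; k=3: ACA vs GTA ✗; k=4: TACA vs GTAC ✗; k=5: GTACA vs GTACA ✓; k=6: GGTACA vs GTACAA ✗; k=7: AGGTACA vs GTACAAT ✗.
Only k = 5 is perfect, so the longest perfect 3' overlap is 5.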